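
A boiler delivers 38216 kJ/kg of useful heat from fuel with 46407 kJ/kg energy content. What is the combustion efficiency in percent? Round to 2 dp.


Efficiency = (Q_useful / Q_fuel) * 100
Efficiency = (38216 / 46407) * 100
Efficiency = 0.8235 * 100 = 82.35%


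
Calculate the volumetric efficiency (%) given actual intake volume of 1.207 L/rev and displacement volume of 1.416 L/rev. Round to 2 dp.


eta_v = (V_actual / V_disp) * 100
Ratio = 1.207 / 1.416 = 0.8524
eta_v = 0.8524 * 100 = 85.24%


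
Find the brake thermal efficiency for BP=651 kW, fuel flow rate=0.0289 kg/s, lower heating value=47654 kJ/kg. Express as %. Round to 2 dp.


eta_BTE = (BP / (mf * LHV)) * 100
Denominator = 0.0289 * 47654 = 1377.2006 kW
eta_BTE = (651 / 1377.2006) * 100 = 47.27%


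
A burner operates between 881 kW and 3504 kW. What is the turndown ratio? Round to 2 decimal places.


TDR = Q_max / Q_min
TDR = 3504 / 881 = 3.98


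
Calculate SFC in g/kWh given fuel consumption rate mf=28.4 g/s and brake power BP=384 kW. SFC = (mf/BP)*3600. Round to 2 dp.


SFC = (mf / BP) * 3600
Rate = 28.4 / 384 = 0.073958 g/(s*kW)
SFC = 0.073958 * 3600 = 266.25 g/kWh


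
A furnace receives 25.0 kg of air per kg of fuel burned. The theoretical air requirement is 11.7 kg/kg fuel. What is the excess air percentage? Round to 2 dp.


Excess air = actual - stoichiometric = 25.0 - 11.7 = 13.30 kg/kg fuel
Excess air % = (excess / stoich) * 100 = (13.30 / 11.7) * 100 = 113.68%


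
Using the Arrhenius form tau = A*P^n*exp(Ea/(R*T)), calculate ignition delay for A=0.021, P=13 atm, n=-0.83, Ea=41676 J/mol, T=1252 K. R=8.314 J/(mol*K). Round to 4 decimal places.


tau = A * P^n * exp(Ea/(R*T))
P^n = 13^(-0.83) = 0.11896714
Ea/(R*T) = 41676/(8.314*1252) = 4.003794
exp(Ea/(R*T)) = 54.805667
tau = 0.021 * 0.11896714 * 54.805667 = 0.1369 ms


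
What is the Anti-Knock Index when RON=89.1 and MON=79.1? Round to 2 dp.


AKI = (RON + MON) / 2
AKI = (89.1 + 79.1) / 2
AKI = 168.2 / 2 = 84.10


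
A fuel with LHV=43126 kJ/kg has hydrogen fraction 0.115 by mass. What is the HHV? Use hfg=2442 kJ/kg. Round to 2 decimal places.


HHV = LHV + hfg * 9 * H
Water addition = 2442 * 9 * 0.115 = 2527.470 kJ/kg
HHV = 43126 + 2527.470 = 45653.47 kJ/kg


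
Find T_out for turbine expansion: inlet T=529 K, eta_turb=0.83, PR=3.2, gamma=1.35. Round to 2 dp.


T_out = T_in * (1 - eta * (1 - PR^(-(gamma-1)/gamma)))
Exponent = -(1.35-1)/1.35 = -0.25925926
PR^exp = 3.2^(-0.25925926) = 0.73966521
Factor = 1 - 0.83*(1 - 0.73966521) = 0.78392212
T_out = 529 * 0.78392212 = 414.69 K


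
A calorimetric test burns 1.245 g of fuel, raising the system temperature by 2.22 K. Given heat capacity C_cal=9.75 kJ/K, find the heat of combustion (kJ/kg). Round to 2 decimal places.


Hc = C_cal * delta_T / m_fuel
Q_released = 9.75 * 2.22 = 21.6450 kJ
m_fuel = 1.245 g = 1.245/1000 kg = 0.001245 kg
Hc = 21.6450 / 0.001245 = 17385.54 kJ/kg


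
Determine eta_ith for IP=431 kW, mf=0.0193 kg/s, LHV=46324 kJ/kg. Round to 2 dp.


eta_ith = (IP / (mf * LHV)) * 100
Denominator = 0.0193 * 46324 = 894.0532 kW
eta_ith = (431 / 894.0532) * 100 = 48.21%


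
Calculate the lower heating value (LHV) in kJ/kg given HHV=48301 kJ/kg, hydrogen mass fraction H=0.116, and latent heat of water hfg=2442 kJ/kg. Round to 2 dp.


LHV = HHV - hfg * 9 * H
Water correction = 2442 * 9 * 0.116 = 2549.448 kJ/kg
LHV = 48301 - 2549.448 = 45751.55 kJ/kg


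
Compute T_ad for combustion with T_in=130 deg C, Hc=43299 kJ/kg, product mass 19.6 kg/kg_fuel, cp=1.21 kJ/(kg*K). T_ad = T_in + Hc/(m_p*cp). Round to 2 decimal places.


T_ad = T_in + Hc / (m_p * cp)
Denominator = 19.6 * 1.21 = 23.7160
Temperature rise = 43299 / 23.7160 = 1825.73 K
T_ad = 130 + 1825.73 = 1955.73 deg C


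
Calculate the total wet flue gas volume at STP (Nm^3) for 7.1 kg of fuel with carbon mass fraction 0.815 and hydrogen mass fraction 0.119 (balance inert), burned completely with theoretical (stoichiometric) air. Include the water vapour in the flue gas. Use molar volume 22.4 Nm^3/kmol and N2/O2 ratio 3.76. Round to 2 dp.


Per kg fuel: CO2 = (C/12 kmol)*22.4 = (0.815/12)*22.4 = 1.52133 Nm^3
Per kg fuel: H2O = (H/2 kmol)*22.4 = (0.119/2)*22.4 = 1.33280 Nm^3
O2 needed per kg fuel = C/12 + H/4 = 0.815/12 + 0.119/4 = 0.09766667 kmol
Per kg fuel: N2 = O2*3.76*22.4 = 0.09766667*3.76*22.4 = 8.22588 Nm^3
Total per kg = 1.52133 + 1.33280 + 8.22588 = 11.08001 Nm^3
Total = 11.08001 * 7.1 = 78.67 Nm^3


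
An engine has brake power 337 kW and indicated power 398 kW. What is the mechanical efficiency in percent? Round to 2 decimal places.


eta_mech = (BP / IP) * 100
Ratio = 337 / 398 = 0.8467
eta_mech = 0.8467 * 100 = 84.67%


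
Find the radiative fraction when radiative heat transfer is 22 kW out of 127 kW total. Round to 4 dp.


f_rad = Q_rad / Q_total
f_rad = 22 / 127 = 0.1732


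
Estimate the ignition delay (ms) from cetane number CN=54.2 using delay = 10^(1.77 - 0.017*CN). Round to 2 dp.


delay = 10^(1.77 - 0.017*CN)
Exponent = 1.77 - 0.017*54.2 = 0.8486
delay = 10^0.8486 = 7.06 ms


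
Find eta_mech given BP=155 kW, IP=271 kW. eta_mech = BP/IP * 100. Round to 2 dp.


eta_mech = (BP / IP) * 100
Ratio = 155 / 271 = 0.5720
eta_mech = 0.5720 * 100 = 57.20%


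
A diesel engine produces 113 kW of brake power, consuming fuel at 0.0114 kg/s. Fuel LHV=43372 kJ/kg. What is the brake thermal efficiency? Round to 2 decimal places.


eta_BTE = (BP / (mf * LHV)) * 100
Denominator = 0.0114 * 43372 = 494.4408 kW
eta_BTE = (113 / 494.4408) * 100 = 22.85%


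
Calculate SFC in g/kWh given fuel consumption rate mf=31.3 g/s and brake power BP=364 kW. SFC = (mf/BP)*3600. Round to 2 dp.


SFC = (mf / BP) * 3600
Rate = 31.3 / 364 = 0.085989 g/(s*kW)
SFC = 0.085989 * 3600 = 309.56 g/kWh


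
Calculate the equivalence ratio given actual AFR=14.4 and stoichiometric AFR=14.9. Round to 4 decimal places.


phi = AFR_stoich / AFR_actual
phi = 14.9 / 14.4 = 1.0347


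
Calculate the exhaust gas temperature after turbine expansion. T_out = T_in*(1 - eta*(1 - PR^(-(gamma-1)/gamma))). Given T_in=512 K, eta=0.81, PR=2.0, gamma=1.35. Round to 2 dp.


T_out = T_in * (1 - eta * (1 - PR^(-(gamma-1)/gamma)))
Exponent = -(1.35-1)/1.35 = -0.25925926
PR^exp = 2.0^(-0.25925926) = 0.83551680
Factor = 1 - 0.81*(1 - 0.83551680) = 0.86676861
T_out = 512 * 0.86676861 = 443.79 K


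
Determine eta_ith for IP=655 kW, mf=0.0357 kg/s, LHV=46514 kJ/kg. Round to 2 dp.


eta_ith = (IP / (mf * LHV)) * 100
Denominator = 0.0357 * 46514 = 1660.5498 kW
eta_ith = (655 / 1660.5498) * 100 = 39.44%


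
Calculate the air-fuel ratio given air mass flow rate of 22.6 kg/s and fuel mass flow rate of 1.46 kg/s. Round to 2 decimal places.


AFR = m_air / m_fuel
AFR = 22.6 / 1.46 = 15.48


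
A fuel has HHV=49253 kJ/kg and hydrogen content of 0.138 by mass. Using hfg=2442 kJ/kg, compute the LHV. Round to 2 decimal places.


LHV = HHV - hfg * 9 * H
Water correction = 2442 * 9 * 0.138 = 3032.964 kJ/kg
LHV = 49253 - 3032.964 = 46220.04 kJ/kg


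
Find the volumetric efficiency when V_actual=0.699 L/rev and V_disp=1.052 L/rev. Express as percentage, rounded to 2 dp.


eta_v = (V_actual / V_disp) * 100
Ratio = 0.699 / 1.052 = 0.6644
eta_v = 0.6644 * 100 = 66.44%


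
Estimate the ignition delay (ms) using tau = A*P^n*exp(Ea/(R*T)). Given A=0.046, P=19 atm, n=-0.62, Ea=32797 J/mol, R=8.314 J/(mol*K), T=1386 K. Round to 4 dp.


tau = A * P^n * exp(Ea/(R*T))
P^n = 19^(-0.62) = 0.16112865
Ea/(R*T) = 32797/(8.314*1386) = 2.846170
exp(Ea/(R*T)) = 17.221700
tau = 0.046 * 0.16112865 * 17.221700 = 0.1276 ms


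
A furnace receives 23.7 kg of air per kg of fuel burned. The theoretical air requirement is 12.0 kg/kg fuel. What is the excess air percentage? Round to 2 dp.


Excess air = actual - stoichiometric = 23.7 - 12.0 = 11.70 kg/kg fuel
Excess air % = (excess / stoich) * 100 = (11.70 / 12.0) * 100 = 97.50%


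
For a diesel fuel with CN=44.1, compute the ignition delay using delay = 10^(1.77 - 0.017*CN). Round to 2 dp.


delay = 10^(1.77 - 0.017*CN)
Exponent = 1.77 - 0.017*44.1 = 1.0203
delay = 10^1.0203 = 10.48 ms


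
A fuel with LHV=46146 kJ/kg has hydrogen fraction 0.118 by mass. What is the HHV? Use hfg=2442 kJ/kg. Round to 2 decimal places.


HHV = LHV + hfg * 9 * H
Water addition = 2442 * 9 * 0.118 = 2593.404 kJ/kg
HHV = 46146 + 2593.404 = 48739.40 kJ/kg


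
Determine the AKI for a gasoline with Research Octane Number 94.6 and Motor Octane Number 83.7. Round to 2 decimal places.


AKI = (RON + MON) / 2
AKI = (94.6 + 83.7) / 2
AKI = 178.3 / 2 = 89.15


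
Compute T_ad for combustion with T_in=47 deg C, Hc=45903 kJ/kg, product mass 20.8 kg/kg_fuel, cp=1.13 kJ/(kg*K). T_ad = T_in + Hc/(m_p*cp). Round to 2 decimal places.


T_ad = T_in + Hc / (m_p * cp)
Denominator = 20.8 * 1.13 = 23.5040
Temperature rise = 45903 / 23.5040 = 1952.99 K
T_ad = 47 + 1952.99 = 1999.99 deg C


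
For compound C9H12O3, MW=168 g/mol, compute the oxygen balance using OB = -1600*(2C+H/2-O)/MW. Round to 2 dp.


OB = -1600 * (2C + H/2 - O) / MW
Inner = 2*9 + 12/2 - 3 = 21.00
OB = -1600 * 21.00 / 168 = -200.00%


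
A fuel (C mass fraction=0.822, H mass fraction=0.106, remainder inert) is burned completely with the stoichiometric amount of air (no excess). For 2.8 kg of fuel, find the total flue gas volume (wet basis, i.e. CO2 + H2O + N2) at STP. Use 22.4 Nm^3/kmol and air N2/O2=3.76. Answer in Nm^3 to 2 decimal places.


Per kg fuel: CO2 = (C/12 kmol)*22.4 = (0.822/12)*22.4 = 1.53440 Nm^3
Per kg fuel: H2O = (H/2 kmol)*22.4 = (0.106/2)*22.4 = 1.18720 Nm^3
O2 needed per kg fuel = C/12 + H/4 = 0.822/12 + 0.106/4 = 0.09500000 kmol
Per kg fuel: N2 = O2*3.76*22.4 = 0.09500000*3.76*22.4 = 8.00128 Nm^3
Total per kg = 1.53440 + 1.18720 + 8.00128 = 10.72288 Nm^3
Total = 10.72288 * 2.8 = 30.02 Nm^3


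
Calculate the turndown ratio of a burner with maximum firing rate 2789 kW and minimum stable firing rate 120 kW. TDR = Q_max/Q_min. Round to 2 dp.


TDR = Q_max / Q_min
TDR = 2789 / 120 = 23.24


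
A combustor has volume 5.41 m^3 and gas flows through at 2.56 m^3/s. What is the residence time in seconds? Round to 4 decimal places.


tau = V / Q_flow
tau = 5.41 / 2.56 = 2.1133 s


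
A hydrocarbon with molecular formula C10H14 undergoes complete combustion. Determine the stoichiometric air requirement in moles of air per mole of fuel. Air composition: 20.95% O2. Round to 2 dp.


Balanced combustion: C10H14 + 13.5 O2 -> 10 CO2 + 7 H2O
O2 needed = C + H/4 = 10 + 14/4 = 13.50 moles
Air moles = O2 / 0.2095 = 13.50 / 0.2095 = 64.44 moles air


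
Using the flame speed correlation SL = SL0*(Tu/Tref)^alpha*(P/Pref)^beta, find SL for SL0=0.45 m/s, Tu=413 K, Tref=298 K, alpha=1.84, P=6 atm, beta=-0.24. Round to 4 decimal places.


SL = SL0 * (Tu/Tref)^alpha * (P/Pref)^beta
T ratio = 413/298 = 1.38590604
(T ratio)^alpha = 1.38590604^1.84 = 1.823015
(P/Pref)^beta = 6^(-0.24) = 0.650495
SL = 0.45 * 1.823015 * 0.650495 = 0.5336 m/s


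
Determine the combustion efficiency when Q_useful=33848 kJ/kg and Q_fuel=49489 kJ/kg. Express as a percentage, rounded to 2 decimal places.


Efficiency = (Q_useful / Q_fuel) * 100
Efficiency = (33848 / 49489) * 100
Efficiency = 0.6839 * 100 = 68.39%


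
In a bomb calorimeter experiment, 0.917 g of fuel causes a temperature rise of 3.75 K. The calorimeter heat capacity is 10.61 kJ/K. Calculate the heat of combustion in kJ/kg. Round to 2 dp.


Hc = C_cal * delta_T / m_fuel
Q_released = 10.61 * 3.75 = 39.7875 kJ
m_fuel = 0.917 g = 0.917/1000 kg = 0.000917 kg
Hc = 39.7875 / 0.000917 = 43388.77 kJ/kg


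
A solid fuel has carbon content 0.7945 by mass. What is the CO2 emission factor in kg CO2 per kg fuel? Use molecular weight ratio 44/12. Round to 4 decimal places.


EF = C_frac * (M_CO2 / M_C)
EF = 0.7945 * (44/12)
EF = 0.7945 * 3.666667 = 2.9132 kg_CO2/kg_fuel


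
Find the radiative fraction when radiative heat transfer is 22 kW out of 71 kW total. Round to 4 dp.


f_rad = Q_rad / Q_total
f_rad = 22 / 71 = 0.3099


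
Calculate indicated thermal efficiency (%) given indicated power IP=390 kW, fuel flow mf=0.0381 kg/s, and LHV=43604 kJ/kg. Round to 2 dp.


eta_ith = (IP / (mf * LHV)) * 100
Denominator = 0.0381 * 43604 = 1661.3124 kW
eta_ith = (390 / 1661.3124) * 100 = 23.48%


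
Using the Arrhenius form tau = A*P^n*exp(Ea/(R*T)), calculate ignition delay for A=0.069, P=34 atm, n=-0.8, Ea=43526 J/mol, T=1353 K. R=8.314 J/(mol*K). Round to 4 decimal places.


tau = A * P^n * exp(Ea/(R*T))
P^n = 34^(-0.8) = 0.05954110
Ea/(R*T) = 43526/(8.314*1353) = 3.869376
exp(Ea/(R*T)) = 47.912483
tau = 0.069 * 0.05954110 * 47.912483 = 0.1968 ms


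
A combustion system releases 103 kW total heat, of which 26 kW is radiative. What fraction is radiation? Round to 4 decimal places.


f_rad = Q_rad / Q_total
f_rad = 26 / 103 = 0.2524


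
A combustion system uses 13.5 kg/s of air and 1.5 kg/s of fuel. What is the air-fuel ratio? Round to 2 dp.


AFR = m_air / m_fuel
AFR = 13.5 / 1.5 = 9.00


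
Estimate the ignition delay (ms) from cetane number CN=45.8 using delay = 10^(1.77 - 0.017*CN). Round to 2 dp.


delay = 10^(1.77 - 0.017*CN)
Exponent = 1.77 - 0.017*45.8 = 0.9914
delay = 10^0.9914 = 9.80 ms


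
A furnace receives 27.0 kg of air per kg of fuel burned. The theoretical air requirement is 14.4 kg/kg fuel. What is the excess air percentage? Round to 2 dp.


Excess air = actual - stoichiometric = 27.0 - 14.4 = 12.60 kg/kg fuel
Excess air % = (excess / stoich) * 100 = (12.60 / 14.4) * 100 = 87.50%


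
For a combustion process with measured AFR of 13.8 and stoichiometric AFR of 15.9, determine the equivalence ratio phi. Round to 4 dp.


phi = AFR_stoich / AFR_actual
phi = 15.9 / 13.8 = 1.1522


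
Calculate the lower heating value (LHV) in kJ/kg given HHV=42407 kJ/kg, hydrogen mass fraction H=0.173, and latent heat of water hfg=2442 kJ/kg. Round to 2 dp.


LHV = HHV - hfg * 9 * H
Water correction = 2442 * 9 * 0.173 = 3802.194 kJ/kg
LHV = 42407 - 3802.194 = 38604.81 kJ/kg


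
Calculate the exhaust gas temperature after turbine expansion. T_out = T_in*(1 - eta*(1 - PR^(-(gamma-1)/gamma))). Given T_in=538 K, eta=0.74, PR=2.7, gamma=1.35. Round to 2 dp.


T_out = T_in * (1 - eta * (1 - PR^(-(gamma-1)/gamma)))
Exponent = -(1.35-1)/1.35 = -0.25925926
PR^exp = 2.7^(-0.25925926) = 0.77297411
Factor = 1 - 0.74*(1 - 0.77297411) = 0.83200084
T_out = 538 * 0.83200084 = 447.62 K


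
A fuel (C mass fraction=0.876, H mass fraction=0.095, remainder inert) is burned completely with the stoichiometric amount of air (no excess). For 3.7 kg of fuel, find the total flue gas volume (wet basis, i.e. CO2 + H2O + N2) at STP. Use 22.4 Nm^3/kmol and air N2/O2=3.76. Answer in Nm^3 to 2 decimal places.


Per kg fuel: CO2 = (C/12 kmol)*22.4 = (0.876/12)*22.4 = 1.63520 Nm^3
Per kg fuel: H2O = (H/2 kmol)*22.4 = (0.095/2)*22.4 = 1.06400 Nm^3
O2 needed per kg fuel = C/12 + H/4 = 0.876/12 + 0.095/4 = 0.09675000 kmol
Per kg fuel: N2 = O2*3.76*22.4 = 0.09675000*3.76*22.4 = 8.14867 Nm^3
Total per kg = 1.63520 + 1.06400 + 8.14867 = 10.84787 Nm^3
Total = 10.84787 * 3.7 = 40.14 Nm^3


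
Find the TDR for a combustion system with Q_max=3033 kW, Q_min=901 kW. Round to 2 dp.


TDR = Q_max / Q_min
TDR = 3033 / 901 = 3.37


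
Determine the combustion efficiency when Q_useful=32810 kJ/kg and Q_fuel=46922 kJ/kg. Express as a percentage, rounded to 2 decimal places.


Efficiency = (Q_useful / Q_fuel) * 100
Efficiency = (32810 / 46922) * 100
Efficiency = 0.6992 * 100 = 69.92%


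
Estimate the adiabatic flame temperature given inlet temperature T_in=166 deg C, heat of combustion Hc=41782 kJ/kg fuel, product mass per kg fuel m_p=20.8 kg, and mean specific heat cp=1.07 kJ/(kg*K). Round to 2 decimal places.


T_ad = T_in + Hc / (m_p * cp)
Denominator = 20.8 * 1.07 = 22.2560
Temperature rise = 41782 / 22.2560 = 1877.34 K
T_ad = 166 + 1877.34 = 2043.34 deg C


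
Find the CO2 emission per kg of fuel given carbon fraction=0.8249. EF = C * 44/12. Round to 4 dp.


EF = C_frac * (M_CO2 / M_C)
EF = 0.8249 * (44/12)
EF = 0.8249 * 3.666667 = 3.0246 kg_CO2/kg_fuel


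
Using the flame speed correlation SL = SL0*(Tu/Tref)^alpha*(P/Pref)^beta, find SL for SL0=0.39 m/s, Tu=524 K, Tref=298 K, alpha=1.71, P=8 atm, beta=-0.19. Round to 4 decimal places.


SL = SL0 * (Tu/Tref)^alpha * (P/Pref)^beta
T ratio = 524/298 = 1.75838926
(T ratio)^alpha = 1.75838926^1.71 = 2.625105
(P/Pref)^beta = 8^(-0.19) = 0.673617
SL = 0.39 * 2.625105 * 0.673617 = 0.6896 m/s


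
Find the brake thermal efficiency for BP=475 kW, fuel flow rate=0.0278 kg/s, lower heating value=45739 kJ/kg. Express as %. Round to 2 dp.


eta_BTE = (BP / (mf * LHV)) * 100
Denominator = 0.0278 * 45739 = 1271.5442 kW
eta_BTE = (475 / 1271.5442) * 100 = 37.36%


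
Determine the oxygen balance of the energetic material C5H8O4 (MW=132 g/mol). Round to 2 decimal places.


OB = -1600 * (2C + H/2 - O) / MW
Inner = 2*5 + 8/2 - 4 = 10.00
OB = -1600 * 10.00 / 132 = -121.21%


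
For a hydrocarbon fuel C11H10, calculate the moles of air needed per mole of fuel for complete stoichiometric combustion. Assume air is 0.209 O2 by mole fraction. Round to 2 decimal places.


Balanced combustion: C11H10 + 13.5 O2 -> 11 CO2 + 5 H2O
O2 needed = C + H/4 = 11 + 10/4 = 13.50 moles
Air moles = O2 / 0.209 = 13.50 / 0.209 = 64.59 moles air


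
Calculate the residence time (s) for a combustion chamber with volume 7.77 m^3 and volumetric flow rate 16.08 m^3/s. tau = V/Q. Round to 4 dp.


tau = V / Q_flow
tau = 7.77 / 16.08 = 0.4832 s


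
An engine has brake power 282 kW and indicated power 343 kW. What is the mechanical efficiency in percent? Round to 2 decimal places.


eta_mech = (BP / IP) * 100
Ratio = 282 / 343 = 0.8222
eta_mech = 0.8222 * 100 = 82.22%


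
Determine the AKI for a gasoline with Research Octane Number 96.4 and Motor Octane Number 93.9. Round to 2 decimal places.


AKI = (RON + MON) / 2
AKI = (96.4 + 93.9) / 2
AKI = 190.3 / 2 = 95.15


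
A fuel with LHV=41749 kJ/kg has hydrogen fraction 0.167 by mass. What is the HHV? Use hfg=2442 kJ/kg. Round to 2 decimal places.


HHV = LHV + hfg * 9 * H
Water addition = 2442 * 9 * 0.167 = 3670.326 kJ/kg
HHV = 41749 + 3670.326 = 45419.33 kJ/kg


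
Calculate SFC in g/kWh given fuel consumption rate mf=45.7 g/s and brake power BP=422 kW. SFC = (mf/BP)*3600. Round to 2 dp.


SFC = (mf / BP) * 3600
Rate = 45.7 / 422 = 0.108294 g/(s*kW)
SFC = 0.108294 * 3600 = 389.86 g/kWh


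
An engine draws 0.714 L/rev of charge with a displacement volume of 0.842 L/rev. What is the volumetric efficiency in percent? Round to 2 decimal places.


eta_v = (V_actual / V_disp) * 100
Ratio = 0.714 / 0.842 = 0.8480
eta_v = 0.8480 * 100 = 84.80%


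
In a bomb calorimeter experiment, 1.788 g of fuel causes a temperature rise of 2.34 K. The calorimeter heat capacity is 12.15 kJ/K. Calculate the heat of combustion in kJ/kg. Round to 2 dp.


Hc = C_cal * delta_T / m_fuel
Q_released = 12.15 * 2.34 = 28.4310 kJ
m_fuel = 1.788 g = 1.788/1000 kg = 0.001788 kg
Hc = 28.4310 / 0.001788 = 15901.01 kJ/kg


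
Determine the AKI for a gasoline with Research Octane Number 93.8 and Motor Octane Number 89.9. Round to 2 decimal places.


AKI = (RON + MON) / 2
AKI = (93.8 + 89.9) / 2
AKI = 183.7 / 2 = 91.85


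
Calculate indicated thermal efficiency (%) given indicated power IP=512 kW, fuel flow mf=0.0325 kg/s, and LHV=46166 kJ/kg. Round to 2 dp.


eta_ith = (IP / (mf * LHV)) * 100
Denominator = 0.0325 * 46166 = 1500.3950 kW
eta_ith = (512 / 1500.3950) * 100 = 34.12%


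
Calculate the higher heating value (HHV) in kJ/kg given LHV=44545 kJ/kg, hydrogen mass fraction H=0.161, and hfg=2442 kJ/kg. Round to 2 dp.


HHV = LHV + hfg * 9 * H
Water addition = 2442 * 9 * 0.161 = 3538.458 kJ/kg
HHV = 44545 + 3538.458 = 48083.46 kJ/kg


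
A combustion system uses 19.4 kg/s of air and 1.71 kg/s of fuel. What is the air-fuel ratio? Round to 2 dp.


AFR = m_air / m_fuel
AFR = 19.4 / 1.71 = 11.35


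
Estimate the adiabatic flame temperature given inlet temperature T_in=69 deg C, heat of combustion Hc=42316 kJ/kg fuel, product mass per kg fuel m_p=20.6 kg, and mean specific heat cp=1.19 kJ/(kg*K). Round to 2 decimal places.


T_ad = T_in + Hc / (m_p * cp)
Denominator = 20.6 * 1.19 = 24.5140
Temperature rise = 42316 / 24.5140 = 1726.20 K
T_ad = 69 + 1726.20 = 1795.20 deg C


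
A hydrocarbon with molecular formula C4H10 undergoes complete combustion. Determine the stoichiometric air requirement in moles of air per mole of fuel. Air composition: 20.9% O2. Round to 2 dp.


Balanced combustion: C4H10 + 6.5 O2 -> 4 CO2 + 5 H2O
O2 needed = C + H/4 = 4 + 10/4 = 6.50 moles
Air moles = O2 / 0.209 = 6.50 / 0.209 = 31.10 moles air


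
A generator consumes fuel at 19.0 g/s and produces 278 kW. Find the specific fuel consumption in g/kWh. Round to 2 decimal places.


SFC = (mf / BP) * 3600
Rate = 19.0 / 278 = 0.068345 g/(s*kW)
SFC = 0.068345 * 3600 = 246.04 g/kWh


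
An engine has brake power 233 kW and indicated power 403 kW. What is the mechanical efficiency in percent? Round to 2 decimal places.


eta_mech = (BP / IP) * 100
Ratio = 233 / 403 = 0.5782
eta_mech = 0.5782 * 100 = 57.82%


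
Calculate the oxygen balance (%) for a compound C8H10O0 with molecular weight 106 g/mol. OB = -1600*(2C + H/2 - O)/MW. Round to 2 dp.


OB = -1600 * (2C + H/2 - O) / MW
Inner = 2*8 + 10/2 - 0 = 21.00
OB = -1600 * 21.00 / 106 = -316.98%


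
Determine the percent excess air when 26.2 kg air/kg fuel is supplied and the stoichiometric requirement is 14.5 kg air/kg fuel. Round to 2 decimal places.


Excess air = actual - stoichiometric = 26.2 - 14.5 = 11.70 kg/kg fuel
Excess air % = (excess / stoich) * 100 = (11.70 / 14.5) * 100 = 80.69%


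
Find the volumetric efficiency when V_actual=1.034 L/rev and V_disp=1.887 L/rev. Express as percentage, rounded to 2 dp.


eta_v = (V_actual / V_disp) * 100
Ratio = 1.034 / 1.887 = 0.5480
eta_v = 0.5480 * 100 = 54.80%


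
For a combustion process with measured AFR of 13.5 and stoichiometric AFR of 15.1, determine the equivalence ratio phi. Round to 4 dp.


phi = AFR_stoich / AFR_actual
phi = 15.1 / 13.5 = 1.1185


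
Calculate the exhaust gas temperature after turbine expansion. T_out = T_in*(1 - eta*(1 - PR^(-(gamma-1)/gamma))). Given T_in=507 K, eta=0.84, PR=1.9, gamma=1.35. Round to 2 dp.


T_out = T_in * (1 - eta * (1 - PR^(-(gamma-1)/gamma)))
Exponent = -(1.35-1)/1.35 = -0.25925926
PR^exp = 1.9^(-0.25925926) = 0.84670193
Factor = 1 - 0.84*(1 - 0.84670193) = 0.87122962
T_out = 507 * 0.87122962 = 441.71 K


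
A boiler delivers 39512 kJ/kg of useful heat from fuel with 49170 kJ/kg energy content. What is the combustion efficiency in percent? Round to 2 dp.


Efficiency = (Q_useful / Q_fuel) * 100
Efficiency = (39512 / 49170) * 100
Efficiency = 0.8036 * 100 = 80.36%


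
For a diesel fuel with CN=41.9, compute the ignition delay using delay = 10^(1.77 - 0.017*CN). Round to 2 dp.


delay = 10^(1.77 - 0.017*CN)
Exponent = 1.77 - 0.017*41.9 = 1.0577
delay = 10^1.0577 = 11.42 ms


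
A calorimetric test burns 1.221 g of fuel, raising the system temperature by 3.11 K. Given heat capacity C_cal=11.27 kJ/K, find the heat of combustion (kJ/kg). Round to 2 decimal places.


Hc = C_cal * delta_T / m_fuel
Q_released = 11.27 * 3.11 = 35.0497 kJ
m_fuel = 1.221 g = 1.221/1000 kg = 0.001221 kg
Hc = 35.0497 / 0.001221 = 28705.73 kJ/kg


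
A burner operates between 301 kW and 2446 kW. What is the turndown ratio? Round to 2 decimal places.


TDR = Q_max / Q_min
TDR = 2446 / 301 = 8.13


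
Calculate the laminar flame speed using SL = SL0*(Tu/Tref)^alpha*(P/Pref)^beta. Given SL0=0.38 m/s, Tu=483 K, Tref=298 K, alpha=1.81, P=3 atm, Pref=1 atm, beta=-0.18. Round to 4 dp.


SL = SL0 * (Tu/Tref)^alpha * (P/Pref)^beta
T ratio = 483/298 = 1.62080537
(T ratio)^alpha = 1.62080537^1.81 = 2.396696
(P/Pref)^beta = 3^(-0.18) = 0.820575
SL = 0.38 * 2.396696 * 0.820575 = 0.7473 m/s


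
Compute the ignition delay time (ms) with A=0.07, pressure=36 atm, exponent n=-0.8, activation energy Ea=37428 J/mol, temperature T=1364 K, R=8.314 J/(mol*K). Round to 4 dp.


tau = A * P^n * exp(Ea/(R*T))
P^n = 36^(-0.8) = 0.05687979
Ea/(R*T) = 37428/(8.314*1364) = 3.300443
exp(Ea/(R*T)) = 27.124651
tau = 0.07 * 0.05687979 * 27.124651 = 0.1080 ms


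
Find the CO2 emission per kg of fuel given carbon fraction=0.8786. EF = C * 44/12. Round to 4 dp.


EF = C_frac * (M_CO2 / M_C)
EF = 0.8786 * (44/12)
EF = 0.8786 * 3.666667 = 3.2215 kg_CO2/kg_fuel


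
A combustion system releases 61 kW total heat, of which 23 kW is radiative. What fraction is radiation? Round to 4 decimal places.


f_rad = Q_rad / Q_total
f_rad = 23 / 61 = 0.3770


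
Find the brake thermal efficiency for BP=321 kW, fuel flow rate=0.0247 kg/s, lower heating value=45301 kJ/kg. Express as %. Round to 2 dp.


eta_BTE = (BP / (mf * LHV)) * 100
Denominator = 0.0247 * 45301 = 1118.9347 kW
eta_BTE = (321 / 1118.9347) * 100 = 28.69%


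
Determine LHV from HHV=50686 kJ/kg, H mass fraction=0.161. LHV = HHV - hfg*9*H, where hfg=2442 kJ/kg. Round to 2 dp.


LHV = HHV - hfg * 9 * H
Water correction = 2442 * 9 * 0.161 = 3538.458 kJ/kg
LHV = 50686 - 3538.458 = 47147.54 kJ/kg


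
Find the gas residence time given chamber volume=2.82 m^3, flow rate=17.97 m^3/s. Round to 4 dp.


tau = V / Q_flow
tau = 2.82 / 17.97 = 0.1569 s


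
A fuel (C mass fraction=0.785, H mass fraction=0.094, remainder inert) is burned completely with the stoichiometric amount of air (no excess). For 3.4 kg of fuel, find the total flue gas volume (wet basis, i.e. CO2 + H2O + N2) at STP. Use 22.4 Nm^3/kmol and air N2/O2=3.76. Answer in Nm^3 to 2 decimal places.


Per kg fuel: CO2 = (C/12 kmol)*22.4 = (0.785/12)*22.4 = 1.46533 Nm^3
Per kg fuel: H2O = (H/2 kmol)*22.4 = (0.094/2)*22.4 = 1.05280 Nm^3
O2 needed per kg fuel = C/12 + H/4 = 0.785/12 + 0.094/4 = 0.08891667 kmol
Per kg fuel: N2 = O2*3.76*22.4 = 0.08891667*3.76*22.4 = 7.48892 Nm^3
Total per kg = 1.46533 + 1.05280 + 7.48892 = 10.00705 Nm^3
Total = 10.00705 * 3.4 = 34.02 Nm^3


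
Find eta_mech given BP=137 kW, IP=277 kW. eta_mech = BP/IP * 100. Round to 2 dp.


eta_mech = (BP / IP) * 100
Ratio = 137 / 277 = 0.4946
eta_mech = 0.4946 * 100 = 49.46%


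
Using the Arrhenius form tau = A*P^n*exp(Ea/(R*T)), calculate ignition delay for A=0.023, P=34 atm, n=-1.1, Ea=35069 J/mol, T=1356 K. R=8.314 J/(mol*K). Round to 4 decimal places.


tau = A * P^n * exp(Ea/(R*T))
P^n = 34^(-1.1) = 0.02067156
Ea/(R*T) = 35069/(8.314*1356) = 3.110668
exp(Ea/(R*T)) = 22.436028
tau = 0.023 * 0.02067156 * 22.436028 = 0.0107 ms


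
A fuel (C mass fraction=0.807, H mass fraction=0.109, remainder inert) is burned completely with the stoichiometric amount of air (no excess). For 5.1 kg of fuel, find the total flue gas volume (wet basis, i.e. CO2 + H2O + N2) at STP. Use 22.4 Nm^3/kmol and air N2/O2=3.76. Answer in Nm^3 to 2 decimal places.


Per kg fuel: CO2 = (C/12 kmol)*22.4 = (0.807/12)*22.4 = 1.50640 Nm^3
Per kg fuel: H2O = (H/2 kmol)*22.4 = (0.109/2)*22.4 = 1.22080 Nm^3
O2 needed per kg fuel = C/12 + H/4 = 0.807/12 + 0.109/4 = 0.09450000 kmol
Per kg fuel: N2 = O2*3.76*22.4 = 0.09450000*3.76*22.4 = 7.95917 Nm^3
Total per kg = 1.50640 + 1.22080 + 7.95917 = 10.68637 Nm^3
Total = 10.68637 * 5.1 = 54.50 Nm^3


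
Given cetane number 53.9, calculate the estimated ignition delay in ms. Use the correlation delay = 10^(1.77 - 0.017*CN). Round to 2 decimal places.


delay = 10^(1.77 - 0.017*CN)
Exponent = 1.77 - 0.017*53.9 = 0.8537
delay = 10^0.8537 = 7.14 ms


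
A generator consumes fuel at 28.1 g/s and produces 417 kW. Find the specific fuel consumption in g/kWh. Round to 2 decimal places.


SFC = (mf / BP) * 3600
Rate = 28.1 / 417 = 0.067386 g/(s*kW)
SFC = 0.067386 * 3600 = 242.59 g/kWh


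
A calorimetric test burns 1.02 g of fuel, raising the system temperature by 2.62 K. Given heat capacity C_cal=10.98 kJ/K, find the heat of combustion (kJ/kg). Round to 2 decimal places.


Hc = C_cal * delta_T / m_fuel
Q_released = 10.98 * 2.62 = 28.7676 kJ
m_fuel = 1.02 g = 1.02/1000 kg = 0.001020 kg
Hc = 28.7676 / 0.001020 = 28203.53 kJ/kg


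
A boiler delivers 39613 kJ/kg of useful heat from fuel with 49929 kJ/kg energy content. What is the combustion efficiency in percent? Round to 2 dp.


Efficiency = (Q_useful / Q_fuel) * 100
Efficiency = (39613 / 49929) * 100
Efficiency = 0.7934 * 100 = 79.34%


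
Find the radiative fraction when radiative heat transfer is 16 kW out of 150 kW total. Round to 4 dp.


f_rad = Q_rad / Q_total
f_rad = 16 / 150 = 0.1067


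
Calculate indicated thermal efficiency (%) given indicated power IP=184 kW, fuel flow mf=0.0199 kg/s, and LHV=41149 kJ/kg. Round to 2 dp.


eta_ith = (IP / (mf * LHV)) * 100
Denominator = 0.0199 * 41149 = 818.8651 kW
eta_ith = (184 / 818.8651) * 100 = 22.47%


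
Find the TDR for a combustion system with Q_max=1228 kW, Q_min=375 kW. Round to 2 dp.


TDR = Q_max / Q_min
TDR = 1228 / 375 = 3.27


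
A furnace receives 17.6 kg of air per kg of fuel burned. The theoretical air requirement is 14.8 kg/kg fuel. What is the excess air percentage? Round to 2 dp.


Excess air = actual - stoichiometric = 17.6 - 14.8 = 2.80 kg/kg fuel
Excess air % = (excess / stoich) * 100 = (2.80 / 14.8) * 100 = 18.92%


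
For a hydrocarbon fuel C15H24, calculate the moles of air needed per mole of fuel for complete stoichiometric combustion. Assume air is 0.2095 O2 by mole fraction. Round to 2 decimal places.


Balanced combustion: C15H24 + 21 O2 -> 15 CO2 + 12 H2O
O2 needed = C + H/4 = 15 + 24/4 = 21.00 moles
Air moles = O2 / 0.2095 = 21.00 / 0.2095 = 100.24 moles air


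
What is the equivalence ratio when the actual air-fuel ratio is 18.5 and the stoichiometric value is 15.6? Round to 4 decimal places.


phi = AFR_stoich / AFR_actual
phi = 15.6 / 18.5 = 0.8432


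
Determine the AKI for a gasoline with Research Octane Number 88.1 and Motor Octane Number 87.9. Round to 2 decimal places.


AKI = (RON + MON) / 2
AKI = (88.1 + 87.9) / 2
AKI = 176.0 / 2 = 88.00


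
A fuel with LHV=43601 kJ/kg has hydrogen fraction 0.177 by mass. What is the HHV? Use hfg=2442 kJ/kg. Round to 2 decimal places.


HHV = LHV + hfg * 9 * H
Water addition = 2442 * 9 * 0.177 = 3890.106 kJ/kg
HHV = 43601 + 3890.106 = 47491.11 kJ/kg


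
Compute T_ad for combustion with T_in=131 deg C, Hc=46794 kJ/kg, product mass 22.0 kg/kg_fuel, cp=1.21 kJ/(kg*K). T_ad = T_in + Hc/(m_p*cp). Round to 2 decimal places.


T_ad = T_in + Hc / (m_p * cp)
Denominator = 22.0 * 1.21 = 26.6200
Temperature rise = 46794 / 26.6200 = 1757.85 K
T_ad = 131 + 1757.85 = 1888.85 deg C


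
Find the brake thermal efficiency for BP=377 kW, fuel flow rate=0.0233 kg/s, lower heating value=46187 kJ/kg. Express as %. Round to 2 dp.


eta_BTE = (BP / (mf * LHV)) * 100
Denominator = 0.0233 * 46187 = 1076.1571 kW
eta_BTE = (377 / 1076.1571) * 100 = 35.03%


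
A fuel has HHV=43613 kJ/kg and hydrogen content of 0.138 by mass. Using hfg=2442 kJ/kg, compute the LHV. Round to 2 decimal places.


LHV = HHV - hfg * 9 * H
Water correction = 2442 * 9 * 0.138 = 3032.964 kJ/kg
LHV = 43613 - 3032.964 = 40580.04 kJ/kg


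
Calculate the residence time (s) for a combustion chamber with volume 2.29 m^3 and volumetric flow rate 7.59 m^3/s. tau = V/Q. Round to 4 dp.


tau = V / Q_flow
tau = 2.29 / 7.59 = 0.3017 s


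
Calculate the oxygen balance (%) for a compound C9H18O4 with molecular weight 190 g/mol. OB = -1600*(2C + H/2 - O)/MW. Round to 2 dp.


OB = -1600 * (2C + H/2 - O) / MW
Inner = 2*9 + 18/2 - 4 = 23.00
OB = -1600 * 23.00 / 190 = -193.68%


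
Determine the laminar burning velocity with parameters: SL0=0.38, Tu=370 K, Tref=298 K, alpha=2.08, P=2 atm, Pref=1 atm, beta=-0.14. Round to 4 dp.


SL = SL0 * (Tu/Tref)^alpha * (P/Pref)^beta
T ratio = 370/298 = 1.24161074
(T ratio)^alpha = 1.24161074^2.08 = 1.568519
(P/Pref)^beta = 2^(-0.14) = 0.907519
SL = 0.38 * 1.568519 * 0.907519 = 0.5409 m/s


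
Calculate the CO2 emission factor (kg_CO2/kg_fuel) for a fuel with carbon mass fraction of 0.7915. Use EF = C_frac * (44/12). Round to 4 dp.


EF = C_frac * (M_CO2 / M_C)
EF = 0.7915 * (44/12)
EF = 0.7915 * 3.666667 = 2.9022 kg_CO2/kg_fuel


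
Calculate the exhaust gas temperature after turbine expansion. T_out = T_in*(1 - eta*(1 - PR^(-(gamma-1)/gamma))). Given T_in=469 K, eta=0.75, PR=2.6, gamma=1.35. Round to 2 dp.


T_out = T_in * (1 - eta * (1 - PR^(-(gamma-1)/gamma)))
Exponent = -(1.35-1)/1.35 = -0.25925926
PR^exp = 2.6^(-0.25925926) = 0.78057442
Factor = 1 - 0.75*(1 - 0.78057442) = 0.83543082
T_out = 469 * 0.83543082 = 391.82 K


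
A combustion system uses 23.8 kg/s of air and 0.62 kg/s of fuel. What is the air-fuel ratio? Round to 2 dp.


AFR = m_air / m_fuel
AFR = 23.8 / 0.62 = 38.39


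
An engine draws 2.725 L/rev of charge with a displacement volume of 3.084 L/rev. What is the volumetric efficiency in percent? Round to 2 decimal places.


eta_v = (V_actual / V_disp) * 100
Ratio = 2.725 / 3.084 = 0.8836
eta_v = 0.8836 * 100 = 88.36%


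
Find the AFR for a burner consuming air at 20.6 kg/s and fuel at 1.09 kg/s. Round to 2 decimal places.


AFR = m_air / m_fuel
AFR = 20.6 / 1.09 = 18.90


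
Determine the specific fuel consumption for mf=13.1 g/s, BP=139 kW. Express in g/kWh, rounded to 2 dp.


SFC = (mf / BP) * 3600
Rate = 13.1 / 139 = 0.094245 g/(s*kW)
SFC = 0.094245 * 3600 = 339.28 g/kWh


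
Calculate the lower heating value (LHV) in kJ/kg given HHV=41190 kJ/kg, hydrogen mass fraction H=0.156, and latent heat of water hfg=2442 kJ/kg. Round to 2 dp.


LHV = HHV - hfg * 9 * H
Water correction = 2442 * 9 * 0.156 = 3428.568 kJ/kg
LHV = 41190 - 3428.568 = 37761.43 kJ/kg


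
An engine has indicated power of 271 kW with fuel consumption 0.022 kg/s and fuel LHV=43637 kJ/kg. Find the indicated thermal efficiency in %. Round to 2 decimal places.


eta_ith = (IP / (mf * LHV)) * 100
Denominator = 0.022 * 43637 = 960.0140 kW
eta_ith = (271 / 960.0140) * 100 = 28.23%


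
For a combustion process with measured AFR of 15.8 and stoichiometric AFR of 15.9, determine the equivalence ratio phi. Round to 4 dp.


phi = AFR_stoich / AFR_actual
phi = 15.9 / 15.8 = 1.0063


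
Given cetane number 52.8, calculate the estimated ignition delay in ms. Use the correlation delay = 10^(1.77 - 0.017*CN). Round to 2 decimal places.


delay = 10^(1.77 - 0.017*CN)
Exponent = 1.77 - 0.017*52.8 = 0.8724
delay = 10^0.8724 = 7.45 ms


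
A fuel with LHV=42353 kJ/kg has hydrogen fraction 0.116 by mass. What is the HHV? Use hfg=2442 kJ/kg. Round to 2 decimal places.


HHV = LHV + hfg * 9 * H
Water addition = 2442 * 9 * 0.116 = 2549.448 kJ/kg
HHV = 42353 + 2549.448 = 44902.45 kJ/kg


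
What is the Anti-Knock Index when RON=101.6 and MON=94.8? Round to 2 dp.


AKI = (RON + MON) / 2
AKI = (101.6 + 94.8) / 2
AKI = 196.4 / 2 = 98.20


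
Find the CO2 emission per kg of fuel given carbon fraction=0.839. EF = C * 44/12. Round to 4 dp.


EF = C_frac * (M_CO2 / M_C)
EF = 0.839 * (44/12)
EF = 0.839 * 3.666667 = 3.0763 kg_CO2/kg_fuel


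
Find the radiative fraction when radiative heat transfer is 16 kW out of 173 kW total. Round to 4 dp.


f_rad = Q_rad / Q_total
f_rad = 16 / 173 = 0.0925


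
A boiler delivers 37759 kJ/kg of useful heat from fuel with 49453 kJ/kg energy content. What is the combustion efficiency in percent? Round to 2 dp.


Efficiency = (Q_useful / Q_fuel) * 100
Efficiency = (37759 / 49453) * 100
Efficiency = 0.7635 * 100 = 76.35%


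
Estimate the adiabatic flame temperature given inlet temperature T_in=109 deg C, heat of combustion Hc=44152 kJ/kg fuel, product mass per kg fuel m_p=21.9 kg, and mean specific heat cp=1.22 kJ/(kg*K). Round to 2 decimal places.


T_ad = T_in + Hc / (m_p * cp)
Denominator = 21.9 * 1.22 = 26.7180
Temperature rise = 44152 / 26.7180 = 1652.52 K
T_ad = 109 + 1652.52 = 1761.52 deg C


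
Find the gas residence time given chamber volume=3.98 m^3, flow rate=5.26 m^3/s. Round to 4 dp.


tau = V / Q_flow
tau = 3.98 / 5.26 = 0.7567 s


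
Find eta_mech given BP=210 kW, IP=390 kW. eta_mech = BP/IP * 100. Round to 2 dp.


eta_mech = (BP / IP) * 100
Ratio = 210 / 390 = 0.5385
eta_mech = 0.5385 * 100 = 53.85%


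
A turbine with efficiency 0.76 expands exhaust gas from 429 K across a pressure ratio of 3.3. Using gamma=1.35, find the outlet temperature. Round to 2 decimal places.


T_out = T_in * (1 - eta * (1 - PR^(-(gamma-1)/gamma)))
Exponent = -(1.35-1)/1.35 = -0.25925926
PR^exp = 3.3^(-0.25925926) = 0.73378775
Factor = 1 - 0.76*(1 - 0.73378775) = 0.79767869
T_out = 429 * 0.79767869 = 342.20 K


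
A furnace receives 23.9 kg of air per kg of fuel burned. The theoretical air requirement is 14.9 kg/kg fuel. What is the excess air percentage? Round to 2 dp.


Excess air = actual - stoichiometric = 23.9 - 14.9 = 9.00 kg/kg fuel
Excess air % = (excess / stoich) * 100 = (9.00 / 14.9) * 100 = 60.40%


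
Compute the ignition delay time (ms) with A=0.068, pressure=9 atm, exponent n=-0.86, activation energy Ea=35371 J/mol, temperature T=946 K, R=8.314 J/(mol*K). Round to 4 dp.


tau = A * P^n * exp(Ea/(R*T))
P^n = 9^(-0.86) = 0.15113026
Ea/(R*T) = 35371/(8.314*946) = 4.497241
exp(Ea/(R*T)) = 89.769135
tau = 0.068 * 0.15113026 * 89.769135 = 0.9225 ms


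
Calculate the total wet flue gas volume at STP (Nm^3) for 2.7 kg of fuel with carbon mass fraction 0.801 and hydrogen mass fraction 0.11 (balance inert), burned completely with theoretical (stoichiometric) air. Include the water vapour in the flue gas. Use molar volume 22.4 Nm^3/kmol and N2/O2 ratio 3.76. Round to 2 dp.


Per kg fuel: CO2 = (C/12 kmol)*22.4 = (0.801/12)*22.4 = 1.49520 Nm^3
Per kg fuel: H2O = (H/2 kmol)*22.4 = (0.11/2)*22.4 = 1.23200 Nm^3
O2 needed per kg fuel = C/12 + H/4 = 0.801/12 + 0.11/4 = 0.09425000 kmol
Per kg fuel: N2 = O2*3.76*22.4 = 0.09425000*3.76*22.4 = 7.93811 Nm^3
Total per kg = 1.49520 + 1.23200 + 7.93811 = 10.66531 Nm^3
Total = 10.66531 * 2.7 = 28.80 Nm^3


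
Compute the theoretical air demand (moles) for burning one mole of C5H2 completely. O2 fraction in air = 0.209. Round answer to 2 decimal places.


Balanced combustion: C5H2 + 5.5 O2 -> 5 CO2 + 1 H2O
O2 needed = C + H/4 = 5 + 2/4 = 5.50 moles
Air moles = O2 / 0.209 = 5.50 / 0.209 = 26.32 moles air


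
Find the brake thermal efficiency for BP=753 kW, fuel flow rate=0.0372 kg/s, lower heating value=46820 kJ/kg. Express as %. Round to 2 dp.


eta_BTE = (BP / (mf * LHV)) * 100
Denominator = 0.0372 * 46820 = 1741.7040 kW
eta_BTE = (753 / 1741.7040) * 100 = 43.23%


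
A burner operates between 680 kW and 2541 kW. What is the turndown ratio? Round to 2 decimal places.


TDR = Q_max / Q_min
TDR = 2541 / 680 = 3.74


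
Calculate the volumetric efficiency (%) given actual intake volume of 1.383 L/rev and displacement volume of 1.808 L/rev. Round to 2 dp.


eta_v = (V_actual / V_disp) * 100
Ratio = 1.383 / 1.808 = 0.7649
eta_v = 0.7649 * 100 = 76.49%


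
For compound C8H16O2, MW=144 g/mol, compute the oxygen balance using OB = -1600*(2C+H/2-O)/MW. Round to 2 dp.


OB = -1600 * (2C + H/2 - O) / MW
Inner = 2*8 + 16/2 - 2 = 22.00
OB = -1600 * 22.00 / 144 = -244.44%


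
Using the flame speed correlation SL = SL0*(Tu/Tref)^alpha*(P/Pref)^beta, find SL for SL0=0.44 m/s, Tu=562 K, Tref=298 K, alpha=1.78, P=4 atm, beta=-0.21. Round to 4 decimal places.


SL = SL0 * (Tu/Tref)^alpha * (P/Pref)^beta
T ratio = 562/298 = 1.88590604
(T ratio)^alpha = 1.88590604^1.78 = 3.093326
(P/Pref)^beta = 4^(-0.21) = 0.747425
SL = 0.44 * 3.093326 * 0.747425 = 1.0173 m/s
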